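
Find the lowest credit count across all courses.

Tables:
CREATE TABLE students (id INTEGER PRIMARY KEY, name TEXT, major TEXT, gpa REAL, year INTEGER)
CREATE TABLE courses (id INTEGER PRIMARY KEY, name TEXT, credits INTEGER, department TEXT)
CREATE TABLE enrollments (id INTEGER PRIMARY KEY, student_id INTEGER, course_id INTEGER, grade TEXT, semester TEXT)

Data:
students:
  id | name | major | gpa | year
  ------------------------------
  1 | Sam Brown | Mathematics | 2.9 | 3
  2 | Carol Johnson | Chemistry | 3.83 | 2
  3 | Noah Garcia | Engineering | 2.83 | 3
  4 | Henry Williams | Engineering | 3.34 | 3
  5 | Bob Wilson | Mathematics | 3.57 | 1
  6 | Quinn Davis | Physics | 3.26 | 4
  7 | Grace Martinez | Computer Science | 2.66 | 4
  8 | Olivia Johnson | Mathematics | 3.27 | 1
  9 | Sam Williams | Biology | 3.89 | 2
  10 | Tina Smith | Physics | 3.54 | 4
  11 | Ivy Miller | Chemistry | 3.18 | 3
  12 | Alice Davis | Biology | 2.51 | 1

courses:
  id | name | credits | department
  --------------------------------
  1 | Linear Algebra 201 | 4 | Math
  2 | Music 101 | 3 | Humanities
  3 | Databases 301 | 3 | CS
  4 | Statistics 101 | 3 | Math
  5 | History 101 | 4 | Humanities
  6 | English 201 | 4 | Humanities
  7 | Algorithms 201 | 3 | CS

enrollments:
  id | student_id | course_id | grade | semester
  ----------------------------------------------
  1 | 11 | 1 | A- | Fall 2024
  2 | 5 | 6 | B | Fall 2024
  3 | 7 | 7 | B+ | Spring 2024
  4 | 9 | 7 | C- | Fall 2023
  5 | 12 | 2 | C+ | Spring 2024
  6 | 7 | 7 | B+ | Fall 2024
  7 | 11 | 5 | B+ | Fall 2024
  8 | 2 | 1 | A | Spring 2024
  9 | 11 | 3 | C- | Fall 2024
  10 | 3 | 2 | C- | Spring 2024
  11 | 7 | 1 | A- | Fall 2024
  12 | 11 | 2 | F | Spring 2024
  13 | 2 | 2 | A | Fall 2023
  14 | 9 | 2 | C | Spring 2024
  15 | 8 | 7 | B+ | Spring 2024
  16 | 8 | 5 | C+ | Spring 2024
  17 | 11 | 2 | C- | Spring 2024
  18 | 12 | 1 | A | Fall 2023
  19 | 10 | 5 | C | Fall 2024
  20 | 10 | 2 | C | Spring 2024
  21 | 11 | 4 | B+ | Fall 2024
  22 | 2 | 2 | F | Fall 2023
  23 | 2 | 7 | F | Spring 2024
SELECT MIN(credits) FROM courses

Execution result:
3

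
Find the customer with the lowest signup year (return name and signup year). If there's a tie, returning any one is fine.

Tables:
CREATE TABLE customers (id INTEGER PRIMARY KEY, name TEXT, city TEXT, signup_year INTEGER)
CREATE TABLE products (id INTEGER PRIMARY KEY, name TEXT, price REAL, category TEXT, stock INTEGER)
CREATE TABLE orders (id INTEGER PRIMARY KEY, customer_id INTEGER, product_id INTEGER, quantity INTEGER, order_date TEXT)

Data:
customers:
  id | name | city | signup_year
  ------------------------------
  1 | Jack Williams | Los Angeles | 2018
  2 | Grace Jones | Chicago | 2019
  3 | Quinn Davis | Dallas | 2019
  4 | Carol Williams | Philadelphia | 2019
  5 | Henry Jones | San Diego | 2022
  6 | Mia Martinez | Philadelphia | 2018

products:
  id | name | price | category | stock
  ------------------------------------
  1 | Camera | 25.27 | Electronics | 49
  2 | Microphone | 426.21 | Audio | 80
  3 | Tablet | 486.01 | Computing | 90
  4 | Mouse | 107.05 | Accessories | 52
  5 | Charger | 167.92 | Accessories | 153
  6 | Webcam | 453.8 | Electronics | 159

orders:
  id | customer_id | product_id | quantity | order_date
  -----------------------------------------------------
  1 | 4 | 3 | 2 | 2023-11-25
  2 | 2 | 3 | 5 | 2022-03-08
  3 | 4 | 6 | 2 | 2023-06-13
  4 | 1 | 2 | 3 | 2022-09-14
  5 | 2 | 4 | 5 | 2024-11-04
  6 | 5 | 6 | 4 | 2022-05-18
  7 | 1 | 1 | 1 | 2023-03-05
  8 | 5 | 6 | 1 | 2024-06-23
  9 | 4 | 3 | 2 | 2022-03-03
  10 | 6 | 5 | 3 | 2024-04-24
SELECT name, signup_year FROM customers ORDER BY signup_year ASC LIMIT 1

Execution result:
name | signup_year
Jack Williams | 2018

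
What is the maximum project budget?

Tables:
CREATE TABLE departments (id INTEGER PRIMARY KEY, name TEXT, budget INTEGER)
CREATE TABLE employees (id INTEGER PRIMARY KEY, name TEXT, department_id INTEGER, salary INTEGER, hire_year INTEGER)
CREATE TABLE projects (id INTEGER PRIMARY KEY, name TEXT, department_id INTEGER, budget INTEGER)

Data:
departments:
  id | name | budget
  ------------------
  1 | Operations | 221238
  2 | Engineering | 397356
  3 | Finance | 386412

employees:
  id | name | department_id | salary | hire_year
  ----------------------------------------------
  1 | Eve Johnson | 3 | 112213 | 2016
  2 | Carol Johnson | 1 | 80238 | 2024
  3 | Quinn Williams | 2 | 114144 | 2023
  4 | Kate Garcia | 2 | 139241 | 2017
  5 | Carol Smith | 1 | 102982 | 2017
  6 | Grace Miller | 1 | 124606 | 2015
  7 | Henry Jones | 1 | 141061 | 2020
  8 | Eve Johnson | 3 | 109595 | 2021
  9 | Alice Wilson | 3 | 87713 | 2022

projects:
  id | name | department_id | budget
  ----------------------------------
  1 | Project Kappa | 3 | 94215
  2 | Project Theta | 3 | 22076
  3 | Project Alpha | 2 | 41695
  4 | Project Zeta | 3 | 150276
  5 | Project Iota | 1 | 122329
SELECT MAX(budget) FROM projects

Execution result:
150276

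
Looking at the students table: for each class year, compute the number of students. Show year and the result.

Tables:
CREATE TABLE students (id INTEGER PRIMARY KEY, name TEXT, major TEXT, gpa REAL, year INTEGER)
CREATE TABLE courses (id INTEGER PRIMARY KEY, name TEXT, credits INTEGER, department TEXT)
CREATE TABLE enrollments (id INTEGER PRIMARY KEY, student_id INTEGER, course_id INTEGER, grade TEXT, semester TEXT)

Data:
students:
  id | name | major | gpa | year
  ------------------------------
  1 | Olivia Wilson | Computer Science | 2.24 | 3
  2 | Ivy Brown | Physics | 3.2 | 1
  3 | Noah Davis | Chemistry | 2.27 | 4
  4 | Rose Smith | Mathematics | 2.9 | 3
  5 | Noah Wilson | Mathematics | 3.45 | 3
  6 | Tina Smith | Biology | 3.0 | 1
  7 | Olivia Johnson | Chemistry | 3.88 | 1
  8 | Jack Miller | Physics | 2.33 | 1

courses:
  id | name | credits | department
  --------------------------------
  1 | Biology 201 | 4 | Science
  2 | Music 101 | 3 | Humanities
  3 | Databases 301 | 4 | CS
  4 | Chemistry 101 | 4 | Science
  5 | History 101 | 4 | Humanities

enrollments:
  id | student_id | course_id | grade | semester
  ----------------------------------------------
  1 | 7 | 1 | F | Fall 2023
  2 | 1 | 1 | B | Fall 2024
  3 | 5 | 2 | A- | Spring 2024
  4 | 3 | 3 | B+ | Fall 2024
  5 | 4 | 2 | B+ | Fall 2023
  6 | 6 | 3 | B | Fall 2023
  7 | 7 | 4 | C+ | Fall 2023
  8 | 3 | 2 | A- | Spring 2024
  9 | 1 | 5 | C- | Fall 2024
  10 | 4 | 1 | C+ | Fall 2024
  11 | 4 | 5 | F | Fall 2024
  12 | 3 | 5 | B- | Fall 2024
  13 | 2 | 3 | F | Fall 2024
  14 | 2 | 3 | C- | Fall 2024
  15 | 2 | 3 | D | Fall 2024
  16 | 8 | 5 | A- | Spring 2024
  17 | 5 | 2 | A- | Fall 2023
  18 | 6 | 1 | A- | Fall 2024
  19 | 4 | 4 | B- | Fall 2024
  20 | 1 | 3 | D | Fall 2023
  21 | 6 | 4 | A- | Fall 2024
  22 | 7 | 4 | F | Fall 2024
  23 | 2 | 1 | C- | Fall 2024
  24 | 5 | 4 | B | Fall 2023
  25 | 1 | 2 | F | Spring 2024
SELECT year, COUNT(*) AS n FROM students GROUP BY year

Execution result:
year | n
1 | 4
3 | 3
4 | 1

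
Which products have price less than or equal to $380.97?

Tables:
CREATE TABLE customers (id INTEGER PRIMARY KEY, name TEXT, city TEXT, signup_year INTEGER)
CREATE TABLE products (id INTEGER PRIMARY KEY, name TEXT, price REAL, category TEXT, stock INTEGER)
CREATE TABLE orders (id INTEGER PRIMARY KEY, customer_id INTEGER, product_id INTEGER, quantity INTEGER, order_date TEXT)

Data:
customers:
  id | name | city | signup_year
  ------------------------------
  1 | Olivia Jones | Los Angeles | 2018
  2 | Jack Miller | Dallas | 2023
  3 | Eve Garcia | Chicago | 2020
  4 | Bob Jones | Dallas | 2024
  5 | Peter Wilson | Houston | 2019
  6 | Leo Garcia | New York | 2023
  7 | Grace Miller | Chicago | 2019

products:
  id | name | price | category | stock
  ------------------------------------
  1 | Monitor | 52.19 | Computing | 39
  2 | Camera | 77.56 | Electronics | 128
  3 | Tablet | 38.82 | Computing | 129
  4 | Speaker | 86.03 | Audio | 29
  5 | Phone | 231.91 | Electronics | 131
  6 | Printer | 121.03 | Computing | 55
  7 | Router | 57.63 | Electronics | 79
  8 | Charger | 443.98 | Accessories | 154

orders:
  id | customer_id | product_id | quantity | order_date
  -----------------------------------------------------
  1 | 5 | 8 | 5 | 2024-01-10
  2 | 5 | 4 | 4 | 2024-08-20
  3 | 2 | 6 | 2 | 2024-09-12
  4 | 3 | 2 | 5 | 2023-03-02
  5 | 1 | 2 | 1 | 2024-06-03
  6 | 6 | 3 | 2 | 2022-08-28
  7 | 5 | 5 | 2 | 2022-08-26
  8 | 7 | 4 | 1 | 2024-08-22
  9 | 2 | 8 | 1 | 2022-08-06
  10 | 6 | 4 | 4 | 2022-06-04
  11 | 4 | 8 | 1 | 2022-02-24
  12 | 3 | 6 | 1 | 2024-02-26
SELECT name, price FROM products WHERE price <= 380.97

Execution result:
name | price
Monitor | 52.19
Camera | 77.56
Tablet | 38.82
Speaker | 86.03
Phone | 231.91
Printer | 121.03
Router | 57.63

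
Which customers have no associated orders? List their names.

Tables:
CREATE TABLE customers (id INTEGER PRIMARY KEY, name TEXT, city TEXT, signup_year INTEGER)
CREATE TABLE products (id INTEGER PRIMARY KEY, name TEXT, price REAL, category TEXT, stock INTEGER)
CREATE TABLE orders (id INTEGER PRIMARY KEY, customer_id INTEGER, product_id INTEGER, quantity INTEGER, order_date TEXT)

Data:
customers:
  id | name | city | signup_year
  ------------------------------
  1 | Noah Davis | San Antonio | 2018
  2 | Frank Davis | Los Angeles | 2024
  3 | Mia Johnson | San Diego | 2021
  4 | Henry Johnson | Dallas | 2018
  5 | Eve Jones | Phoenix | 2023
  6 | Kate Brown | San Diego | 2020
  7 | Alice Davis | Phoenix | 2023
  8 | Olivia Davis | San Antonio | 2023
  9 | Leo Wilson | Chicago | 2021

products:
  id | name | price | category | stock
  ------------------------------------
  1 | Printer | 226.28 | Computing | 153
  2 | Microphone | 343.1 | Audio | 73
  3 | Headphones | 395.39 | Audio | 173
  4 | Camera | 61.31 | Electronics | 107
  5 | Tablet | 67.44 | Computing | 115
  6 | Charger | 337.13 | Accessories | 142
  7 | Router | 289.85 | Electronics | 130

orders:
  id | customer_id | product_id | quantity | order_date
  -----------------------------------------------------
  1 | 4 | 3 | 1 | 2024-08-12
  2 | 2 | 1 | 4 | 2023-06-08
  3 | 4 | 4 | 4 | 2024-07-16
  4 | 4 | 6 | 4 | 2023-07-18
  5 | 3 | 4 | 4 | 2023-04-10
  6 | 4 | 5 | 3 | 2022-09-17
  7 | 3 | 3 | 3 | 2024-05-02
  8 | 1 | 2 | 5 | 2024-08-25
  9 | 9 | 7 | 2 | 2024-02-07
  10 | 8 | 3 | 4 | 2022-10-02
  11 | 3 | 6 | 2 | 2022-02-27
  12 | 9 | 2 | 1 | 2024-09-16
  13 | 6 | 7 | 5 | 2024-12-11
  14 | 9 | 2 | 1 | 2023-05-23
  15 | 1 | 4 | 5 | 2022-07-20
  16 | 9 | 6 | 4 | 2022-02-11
SELECT p.name FROM customers p LEFT JOIN orders c ON c.customer_id = p.id WHERE c.id IS NULL

Execution result:
name
Eve Jones
Alice Davis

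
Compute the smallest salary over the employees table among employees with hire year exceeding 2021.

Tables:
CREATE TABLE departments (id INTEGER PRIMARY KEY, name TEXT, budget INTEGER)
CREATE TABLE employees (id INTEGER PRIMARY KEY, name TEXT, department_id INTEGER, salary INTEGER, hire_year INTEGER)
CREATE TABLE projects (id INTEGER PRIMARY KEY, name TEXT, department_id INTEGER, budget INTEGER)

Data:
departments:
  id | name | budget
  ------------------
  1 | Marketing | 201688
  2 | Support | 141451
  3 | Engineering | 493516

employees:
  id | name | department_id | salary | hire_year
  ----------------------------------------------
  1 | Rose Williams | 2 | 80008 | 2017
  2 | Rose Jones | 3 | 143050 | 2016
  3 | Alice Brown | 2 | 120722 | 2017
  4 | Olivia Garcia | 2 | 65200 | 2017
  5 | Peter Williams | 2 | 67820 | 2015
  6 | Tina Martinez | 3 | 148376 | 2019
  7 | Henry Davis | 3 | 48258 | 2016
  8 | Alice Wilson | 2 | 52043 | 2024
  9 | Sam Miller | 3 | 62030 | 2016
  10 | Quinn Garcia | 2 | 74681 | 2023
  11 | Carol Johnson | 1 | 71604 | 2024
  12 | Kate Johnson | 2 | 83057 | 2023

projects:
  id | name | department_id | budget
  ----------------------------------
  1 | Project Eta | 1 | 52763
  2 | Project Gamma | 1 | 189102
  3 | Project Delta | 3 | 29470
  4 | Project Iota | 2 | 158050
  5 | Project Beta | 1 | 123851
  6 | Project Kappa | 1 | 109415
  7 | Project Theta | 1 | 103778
SELECT MIN(salary) FROM employees WHERE hire_year > 2021

Execution result:
52043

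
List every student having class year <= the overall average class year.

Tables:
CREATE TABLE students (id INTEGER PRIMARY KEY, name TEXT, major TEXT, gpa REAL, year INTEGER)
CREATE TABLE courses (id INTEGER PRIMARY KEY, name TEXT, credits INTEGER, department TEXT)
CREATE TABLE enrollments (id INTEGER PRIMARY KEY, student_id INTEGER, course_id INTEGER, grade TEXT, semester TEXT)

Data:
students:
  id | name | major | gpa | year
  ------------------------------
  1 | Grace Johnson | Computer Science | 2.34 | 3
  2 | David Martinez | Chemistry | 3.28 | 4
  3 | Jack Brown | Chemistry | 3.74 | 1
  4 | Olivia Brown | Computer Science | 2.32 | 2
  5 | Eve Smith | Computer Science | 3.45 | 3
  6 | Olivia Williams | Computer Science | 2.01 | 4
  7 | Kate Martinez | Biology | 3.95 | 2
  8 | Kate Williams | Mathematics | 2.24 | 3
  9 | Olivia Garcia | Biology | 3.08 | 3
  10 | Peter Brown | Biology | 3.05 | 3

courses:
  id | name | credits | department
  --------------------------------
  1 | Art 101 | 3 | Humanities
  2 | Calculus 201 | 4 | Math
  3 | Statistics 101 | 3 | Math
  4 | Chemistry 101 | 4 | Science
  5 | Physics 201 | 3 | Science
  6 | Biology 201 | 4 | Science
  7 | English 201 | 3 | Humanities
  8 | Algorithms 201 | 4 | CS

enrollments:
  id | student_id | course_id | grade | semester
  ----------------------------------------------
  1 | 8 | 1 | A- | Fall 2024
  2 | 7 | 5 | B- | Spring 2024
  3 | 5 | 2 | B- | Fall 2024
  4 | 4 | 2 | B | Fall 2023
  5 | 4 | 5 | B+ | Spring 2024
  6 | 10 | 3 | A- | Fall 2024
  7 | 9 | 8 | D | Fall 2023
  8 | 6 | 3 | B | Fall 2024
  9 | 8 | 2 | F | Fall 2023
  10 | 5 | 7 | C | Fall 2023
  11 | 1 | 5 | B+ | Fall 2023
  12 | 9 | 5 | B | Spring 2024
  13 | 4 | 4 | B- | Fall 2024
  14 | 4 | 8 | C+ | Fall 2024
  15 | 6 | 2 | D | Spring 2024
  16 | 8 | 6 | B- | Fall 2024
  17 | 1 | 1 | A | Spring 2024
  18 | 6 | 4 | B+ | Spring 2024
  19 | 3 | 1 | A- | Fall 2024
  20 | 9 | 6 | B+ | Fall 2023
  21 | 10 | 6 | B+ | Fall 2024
SELECT name, year FROM students WHERE year <= (SELECT AVG(year) FROM students)

Execution result:
name | year
Jack Brown | 1
Olivia Brown | 2
Kate Martinez | 2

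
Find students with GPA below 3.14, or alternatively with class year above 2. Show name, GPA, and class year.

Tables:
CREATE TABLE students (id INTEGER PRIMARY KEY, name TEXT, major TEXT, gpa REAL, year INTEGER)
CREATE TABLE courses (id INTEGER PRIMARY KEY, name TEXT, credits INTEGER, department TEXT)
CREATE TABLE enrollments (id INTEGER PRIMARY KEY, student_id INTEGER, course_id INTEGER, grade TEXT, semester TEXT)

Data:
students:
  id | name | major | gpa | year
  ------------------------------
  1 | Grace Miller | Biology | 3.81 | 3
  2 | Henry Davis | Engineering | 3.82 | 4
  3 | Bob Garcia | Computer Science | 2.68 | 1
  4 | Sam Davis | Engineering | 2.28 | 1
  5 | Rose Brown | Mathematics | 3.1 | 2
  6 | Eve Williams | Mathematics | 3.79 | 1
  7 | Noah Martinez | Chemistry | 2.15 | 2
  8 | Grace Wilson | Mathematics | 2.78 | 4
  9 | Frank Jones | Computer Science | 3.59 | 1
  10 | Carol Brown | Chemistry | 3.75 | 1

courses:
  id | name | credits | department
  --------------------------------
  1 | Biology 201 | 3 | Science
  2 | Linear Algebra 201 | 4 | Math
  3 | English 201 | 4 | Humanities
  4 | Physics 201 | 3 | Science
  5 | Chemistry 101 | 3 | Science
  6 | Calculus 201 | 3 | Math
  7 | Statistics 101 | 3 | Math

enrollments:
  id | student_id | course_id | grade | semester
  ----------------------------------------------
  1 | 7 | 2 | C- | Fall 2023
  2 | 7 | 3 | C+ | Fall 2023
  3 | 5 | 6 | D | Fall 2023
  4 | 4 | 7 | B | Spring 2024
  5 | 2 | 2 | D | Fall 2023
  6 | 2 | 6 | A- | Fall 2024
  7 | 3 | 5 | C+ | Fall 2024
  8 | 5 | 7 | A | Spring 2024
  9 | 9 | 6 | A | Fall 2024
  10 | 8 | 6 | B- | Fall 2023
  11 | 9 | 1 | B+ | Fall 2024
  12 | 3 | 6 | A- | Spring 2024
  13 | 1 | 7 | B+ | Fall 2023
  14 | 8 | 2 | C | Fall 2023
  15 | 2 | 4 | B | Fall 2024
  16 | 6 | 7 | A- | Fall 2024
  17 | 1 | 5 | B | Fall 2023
SELECT name, gpa, year FROM students WHERE gpa < 3.14 OR year > 2

Execution result:
name | gpa | year
Grace Miller | 3.81 | 3
Henry Davis | 3.82 | 4
Bob Garcia | 2.68 | 1
Sam Davis | 2.28 | 1
Rose Brown | 3.10 | 2
Noah Martinez | 2.15 | 2
Grace Wilson | 2.78 | 4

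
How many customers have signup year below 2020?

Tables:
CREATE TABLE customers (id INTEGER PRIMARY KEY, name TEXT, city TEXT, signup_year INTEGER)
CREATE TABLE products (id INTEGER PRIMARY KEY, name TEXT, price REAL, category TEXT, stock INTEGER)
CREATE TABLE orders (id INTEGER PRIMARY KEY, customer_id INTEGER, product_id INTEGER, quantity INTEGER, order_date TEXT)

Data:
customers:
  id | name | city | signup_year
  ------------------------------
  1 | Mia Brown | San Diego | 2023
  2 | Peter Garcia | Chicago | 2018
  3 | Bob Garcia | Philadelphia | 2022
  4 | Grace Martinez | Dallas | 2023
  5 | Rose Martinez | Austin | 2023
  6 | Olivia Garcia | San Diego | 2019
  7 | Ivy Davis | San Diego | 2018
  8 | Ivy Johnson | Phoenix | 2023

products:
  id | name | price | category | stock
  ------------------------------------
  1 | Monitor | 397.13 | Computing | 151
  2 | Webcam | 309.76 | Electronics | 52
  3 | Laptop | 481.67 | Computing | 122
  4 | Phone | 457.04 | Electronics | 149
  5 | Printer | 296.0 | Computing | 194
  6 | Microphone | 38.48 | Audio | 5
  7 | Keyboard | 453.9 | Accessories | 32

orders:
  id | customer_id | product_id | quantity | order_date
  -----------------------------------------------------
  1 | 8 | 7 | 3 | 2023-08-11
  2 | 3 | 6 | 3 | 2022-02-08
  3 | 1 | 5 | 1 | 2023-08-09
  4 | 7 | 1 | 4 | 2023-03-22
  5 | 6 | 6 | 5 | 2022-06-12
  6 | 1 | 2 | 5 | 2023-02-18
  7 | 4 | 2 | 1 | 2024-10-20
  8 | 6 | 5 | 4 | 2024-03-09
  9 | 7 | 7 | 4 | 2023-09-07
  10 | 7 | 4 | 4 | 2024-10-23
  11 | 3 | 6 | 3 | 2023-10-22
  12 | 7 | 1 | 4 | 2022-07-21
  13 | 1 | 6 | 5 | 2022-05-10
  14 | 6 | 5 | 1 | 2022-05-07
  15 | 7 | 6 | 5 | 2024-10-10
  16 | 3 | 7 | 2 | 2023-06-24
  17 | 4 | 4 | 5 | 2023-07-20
SELECT COUNT(*) FROM customers WHERE signup_year < 2020

Execution result:
3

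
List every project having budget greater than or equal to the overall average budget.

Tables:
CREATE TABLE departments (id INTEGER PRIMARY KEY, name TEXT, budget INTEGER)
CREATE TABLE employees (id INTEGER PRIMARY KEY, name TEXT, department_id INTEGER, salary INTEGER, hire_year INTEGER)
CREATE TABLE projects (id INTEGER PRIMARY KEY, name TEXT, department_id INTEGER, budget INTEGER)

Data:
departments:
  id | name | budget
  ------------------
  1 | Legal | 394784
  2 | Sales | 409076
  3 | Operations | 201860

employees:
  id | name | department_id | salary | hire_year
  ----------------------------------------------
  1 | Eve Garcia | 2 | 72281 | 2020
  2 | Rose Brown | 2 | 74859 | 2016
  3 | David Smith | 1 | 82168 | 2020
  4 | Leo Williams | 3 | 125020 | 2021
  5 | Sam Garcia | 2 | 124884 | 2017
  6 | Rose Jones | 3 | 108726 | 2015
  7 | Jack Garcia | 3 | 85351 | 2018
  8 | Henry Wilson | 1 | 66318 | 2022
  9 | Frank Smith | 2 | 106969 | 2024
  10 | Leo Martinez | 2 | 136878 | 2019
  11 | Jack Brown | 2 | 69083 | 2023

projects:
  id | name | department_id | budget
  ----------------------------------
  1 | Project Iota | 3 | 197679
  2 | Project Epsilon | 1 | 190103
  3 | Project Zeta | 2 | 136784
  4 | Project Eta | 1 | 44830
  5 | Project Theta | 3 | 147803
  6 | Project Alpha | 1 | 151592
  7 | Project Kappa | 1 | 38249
SELECT name, budget FROM projects WHERE budget >= (SELECT AVG(budget) FROM projects)

Execution result:
name | budget
Project Iota | 197679
Project Epsilon | 190103
Project Zeta | 136784
Project Theta | 147803
Project Alpha | 151592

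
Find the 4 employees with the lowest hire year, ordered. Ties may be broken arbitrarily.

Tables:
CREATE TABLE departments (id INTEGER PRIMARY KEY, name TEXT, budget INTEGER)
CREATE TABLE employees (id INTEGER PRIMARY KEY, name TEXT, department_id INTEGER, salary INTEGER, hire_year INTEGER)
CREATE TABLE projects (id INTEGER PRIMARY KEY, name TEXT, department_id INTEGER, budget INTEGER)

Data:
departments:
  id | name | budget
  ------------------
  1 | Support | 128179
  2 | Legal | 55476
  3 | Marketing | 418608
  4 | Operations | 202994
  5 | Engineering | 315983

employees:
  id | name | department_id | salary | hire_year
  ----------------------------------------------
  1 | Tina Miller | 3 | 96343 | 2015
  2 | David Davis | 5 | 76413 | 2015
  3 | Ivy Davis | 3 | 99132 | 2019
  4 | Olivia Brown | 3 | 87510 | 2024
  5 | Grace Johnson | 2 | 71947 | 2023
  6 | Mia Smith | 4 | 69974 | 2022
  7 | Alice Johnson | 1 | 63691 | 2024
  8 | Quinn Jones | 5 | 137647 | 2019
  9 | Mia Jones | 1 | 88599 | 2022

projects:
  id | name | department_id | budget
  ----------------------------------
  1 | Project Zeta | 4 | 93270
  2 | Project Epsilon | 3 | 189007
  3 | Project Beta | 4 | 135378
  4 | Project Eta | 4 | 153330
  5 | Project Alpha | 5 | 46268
SELECT name, hire_year FROM employees ORDER BY hire_year ASC LIMIT 4

Execution result:
name | hire_year
Tina Miller | 2015
David Davis | 2015
Ivy Davis | 2019
Quinn Jones | 2019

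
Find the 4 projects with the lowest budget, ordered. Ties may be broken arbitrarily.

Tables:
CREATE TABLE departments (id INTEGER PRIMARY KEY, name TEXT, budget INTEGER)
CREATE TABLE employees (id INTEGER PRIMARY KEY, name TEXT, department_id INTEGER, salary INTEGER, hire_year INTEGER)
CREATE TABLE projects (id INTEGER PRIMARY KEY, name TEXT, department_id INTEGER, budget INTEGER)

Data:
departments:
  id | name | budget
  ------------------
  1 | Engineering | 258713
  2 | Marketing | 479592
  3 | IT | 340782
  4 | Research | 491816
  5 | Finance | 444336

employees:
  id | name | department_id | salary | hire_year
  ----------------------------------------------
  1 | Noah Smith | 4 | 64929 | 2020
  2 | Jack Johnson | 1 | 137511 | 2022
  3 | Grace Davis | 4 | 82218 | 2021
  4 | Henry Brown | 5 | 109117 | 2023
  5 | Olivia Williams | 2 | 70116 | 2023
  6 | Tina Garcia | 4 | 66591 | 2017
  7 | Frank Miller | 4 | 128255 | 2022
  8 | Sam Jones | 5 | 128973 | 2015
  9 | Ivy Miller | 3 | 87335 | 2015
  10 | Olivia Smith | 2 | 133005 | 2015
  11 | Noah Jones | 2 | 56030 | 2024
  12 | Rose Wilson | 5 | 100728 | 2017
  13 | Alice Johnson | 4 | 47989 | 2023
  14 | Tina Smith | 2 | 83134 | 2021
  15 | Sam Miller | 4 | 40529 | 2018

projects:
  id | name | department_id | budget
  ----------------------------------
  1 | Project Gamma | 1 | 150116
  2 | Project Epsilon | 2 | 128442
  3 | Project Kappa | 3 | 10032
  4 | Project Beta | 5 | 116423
SELECT name, budget FROM projects ORDER BY budget ASC LIMIT 4

Execution result:
name | budget
Project Kappa | 10032
Project Beta | 116423
Project Epsilon | 128442
Project Gamma | 150116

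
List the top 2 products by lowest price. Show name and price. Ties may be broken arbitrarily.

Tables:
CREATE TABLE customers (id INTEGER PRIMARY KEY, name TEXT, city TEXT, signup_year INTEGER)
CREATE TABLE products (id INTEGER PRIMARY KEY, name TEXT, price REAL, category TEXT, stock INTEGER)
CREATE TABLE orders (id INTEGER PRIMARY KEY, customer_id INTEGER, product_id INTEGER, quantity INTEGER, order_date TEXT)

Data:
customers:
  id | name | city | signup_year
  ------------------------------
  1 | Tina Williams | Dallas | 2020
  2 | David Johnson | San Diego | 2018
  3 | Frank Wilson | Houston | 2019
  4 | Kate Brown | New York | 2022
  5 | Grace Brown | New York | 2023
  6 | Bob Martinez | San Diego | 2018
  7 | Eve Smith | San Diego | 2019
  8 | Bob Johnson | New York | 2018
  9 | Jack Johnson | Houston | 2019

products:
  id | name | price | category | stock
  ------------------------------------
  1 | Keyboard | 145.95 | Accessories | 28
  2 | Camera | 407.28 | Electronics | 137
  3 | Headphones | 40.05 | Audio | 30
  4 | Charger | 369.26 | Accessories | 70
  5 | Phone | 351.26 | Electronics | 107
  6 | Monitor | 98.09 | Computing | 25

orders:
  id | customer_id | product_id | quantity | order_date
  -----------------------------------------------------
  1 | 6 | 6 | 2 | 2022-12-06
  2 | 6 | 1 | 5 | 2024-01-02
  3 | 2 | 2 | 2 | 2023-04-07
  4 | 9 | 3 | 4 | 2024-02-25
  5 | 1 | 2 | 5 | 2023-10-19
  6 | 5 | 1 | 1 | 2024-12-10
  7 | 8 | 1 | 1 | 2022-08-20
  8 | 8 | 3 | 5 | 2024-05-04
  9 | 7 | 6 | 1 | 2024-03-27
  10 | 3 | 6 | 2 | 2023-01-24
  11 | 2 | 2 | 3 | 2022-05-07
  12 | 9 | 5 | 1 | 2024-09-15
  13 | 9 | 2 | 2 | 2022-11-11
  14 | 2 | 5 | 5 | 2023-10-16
SELECT name, price FROM products ORDER BY price ASC LIMIT 2

Execution result:
name | price
Headphones | 40.05
Monitor | 98.09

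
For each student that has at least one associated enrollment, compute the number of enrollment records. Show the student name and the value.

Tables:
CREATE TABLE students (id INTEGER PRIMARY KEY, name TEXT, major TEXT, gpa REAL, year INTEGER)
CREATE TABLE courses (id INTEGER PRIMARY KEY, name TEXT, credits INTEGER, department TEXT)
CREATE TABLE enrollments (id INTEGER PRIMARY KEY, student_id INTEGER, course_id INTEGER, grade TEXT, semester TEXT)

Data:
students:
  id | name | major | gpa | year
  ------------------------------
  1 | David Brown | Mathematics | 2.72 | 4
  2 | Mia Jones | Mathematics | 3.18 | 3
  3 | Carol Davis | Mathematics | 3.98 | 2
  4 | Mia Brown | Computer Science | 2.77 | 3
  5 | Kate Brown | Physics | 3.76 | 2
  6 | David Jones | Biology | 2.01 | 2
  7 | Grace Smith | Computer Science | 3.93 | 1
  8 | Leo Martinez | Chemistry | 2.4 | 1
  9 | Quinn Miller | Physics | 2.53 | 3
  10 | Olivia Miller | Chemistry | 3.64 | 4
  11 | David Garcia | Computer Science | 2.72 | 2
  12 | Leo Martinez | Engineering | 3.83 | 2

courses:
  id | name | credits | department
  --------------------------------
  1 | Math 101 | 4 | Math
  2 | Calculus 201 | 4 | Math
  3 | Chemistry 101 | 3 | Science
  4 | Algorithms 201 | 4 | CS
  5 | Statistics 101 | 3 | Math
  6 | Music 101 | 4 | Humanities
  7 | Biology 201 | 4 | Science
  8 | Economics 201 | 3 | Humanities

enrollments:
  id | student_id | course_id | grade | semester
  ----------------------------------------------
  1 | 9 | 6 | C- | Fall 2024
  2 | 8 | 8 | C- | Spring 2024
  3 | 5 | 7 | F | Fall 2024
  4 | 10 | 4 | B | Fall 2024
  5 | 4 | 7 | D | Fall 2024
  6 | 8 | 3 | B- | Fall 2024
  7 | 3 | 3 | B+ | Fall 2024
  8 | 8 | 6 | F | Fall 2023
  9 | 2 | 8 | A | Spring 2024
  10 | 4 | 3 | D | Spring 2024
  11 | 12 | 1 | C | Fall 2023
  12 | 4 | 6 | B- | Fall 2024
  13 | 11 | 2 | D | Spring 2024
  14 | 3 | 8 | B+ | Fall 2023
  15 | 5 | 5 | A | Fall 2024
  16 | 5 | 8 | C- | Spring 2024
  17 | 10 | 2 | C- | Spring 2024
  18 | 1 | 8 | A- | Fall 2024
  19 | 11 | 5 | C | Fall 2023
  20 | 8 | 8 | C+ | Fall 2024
SELECT p.name, COUNT(*) AS n FROM enrollments c JOIN students p ON c.student_id = p.id GROUP BY p.id, p.name

Execution result:
name | n
David Brown | 1
Mia Jones | 1
Carol Davis | 2
Mia Brown | 3
Kate Brown | 3
Leo Martinez | 4
Quinn Miller | 1
Olivia Miller | 2
David Garcia | 2
Leo Martinez | 1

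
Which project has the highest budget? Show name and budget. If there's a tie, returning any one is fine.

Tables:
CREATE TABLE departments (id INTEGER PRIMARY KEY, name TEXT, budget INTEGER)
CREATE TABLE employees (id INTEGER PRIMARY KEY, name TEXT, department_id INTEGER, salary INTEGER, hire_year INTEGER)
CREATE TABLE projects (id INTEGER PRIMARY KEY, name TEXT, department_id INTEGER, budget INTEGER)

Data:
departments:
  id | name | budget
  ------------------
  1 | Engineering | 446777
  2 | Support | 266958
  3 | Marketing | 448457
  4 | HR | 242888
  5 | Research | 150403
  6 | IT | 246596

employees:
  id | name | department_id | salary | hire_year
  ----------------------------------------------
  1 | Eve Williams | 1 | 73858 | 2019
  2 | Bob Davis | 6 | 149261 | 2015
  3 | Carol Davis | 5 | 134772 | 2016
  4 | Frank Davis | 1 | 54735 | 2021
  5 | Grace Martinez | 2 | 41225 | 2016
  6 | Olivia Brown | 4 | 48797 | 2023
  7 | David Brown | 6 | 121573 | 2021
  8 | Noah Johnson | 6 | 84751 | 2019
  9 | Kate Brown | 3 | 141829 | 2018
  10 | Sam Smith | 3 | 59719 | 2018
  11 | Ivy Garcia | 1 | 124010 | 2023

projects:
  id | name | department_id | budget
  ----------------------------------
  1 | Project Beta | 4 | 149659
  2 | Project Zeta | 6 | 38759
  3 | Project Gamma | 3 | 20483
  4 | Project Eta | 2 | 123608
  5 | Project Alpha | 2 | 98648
SELECT name, budget FROM projects ORDER BY budget DESC LIMIT 1

Execution result:
name | budget
Project Beta | 149659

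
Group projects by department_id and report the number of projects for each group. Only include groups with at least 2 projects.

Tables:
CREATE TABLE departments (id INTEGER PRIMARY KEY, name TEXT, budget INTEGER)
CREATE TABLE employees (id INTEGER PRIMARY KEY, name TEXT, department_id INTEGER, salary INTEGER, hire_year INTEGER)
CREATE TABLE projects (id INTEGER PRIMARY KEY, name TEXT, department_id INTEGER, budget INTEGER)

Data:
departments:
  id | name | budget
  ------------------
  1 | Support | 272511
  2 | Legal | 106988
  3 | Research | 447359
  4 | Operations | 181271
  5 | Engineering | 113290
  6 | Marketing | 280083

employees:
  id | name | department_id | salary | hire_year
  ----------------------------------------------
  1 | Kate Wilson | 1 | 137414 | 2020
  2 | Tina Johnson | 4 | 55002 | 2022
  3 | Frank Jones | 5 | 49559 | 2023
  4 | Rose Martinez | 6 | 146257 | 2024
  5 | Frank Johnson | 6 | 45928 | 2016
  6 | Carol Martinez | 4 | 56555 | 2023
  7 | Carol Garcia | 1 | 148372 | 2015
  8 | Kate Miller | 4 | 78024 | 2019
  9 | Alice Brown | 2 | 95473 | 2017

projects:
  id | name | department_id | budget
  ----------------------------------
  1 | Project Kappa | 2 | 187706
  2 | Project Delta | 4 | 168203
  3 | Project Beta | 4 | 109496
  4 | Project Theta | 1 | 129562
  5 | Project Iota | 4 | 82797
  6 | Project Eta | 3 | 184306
SELECT department_id, COUNT(*) AS n FROM projects GROUP BY department_id HAVING COUNT(*) >= 2

Execution result:
department_id | n
4 | 3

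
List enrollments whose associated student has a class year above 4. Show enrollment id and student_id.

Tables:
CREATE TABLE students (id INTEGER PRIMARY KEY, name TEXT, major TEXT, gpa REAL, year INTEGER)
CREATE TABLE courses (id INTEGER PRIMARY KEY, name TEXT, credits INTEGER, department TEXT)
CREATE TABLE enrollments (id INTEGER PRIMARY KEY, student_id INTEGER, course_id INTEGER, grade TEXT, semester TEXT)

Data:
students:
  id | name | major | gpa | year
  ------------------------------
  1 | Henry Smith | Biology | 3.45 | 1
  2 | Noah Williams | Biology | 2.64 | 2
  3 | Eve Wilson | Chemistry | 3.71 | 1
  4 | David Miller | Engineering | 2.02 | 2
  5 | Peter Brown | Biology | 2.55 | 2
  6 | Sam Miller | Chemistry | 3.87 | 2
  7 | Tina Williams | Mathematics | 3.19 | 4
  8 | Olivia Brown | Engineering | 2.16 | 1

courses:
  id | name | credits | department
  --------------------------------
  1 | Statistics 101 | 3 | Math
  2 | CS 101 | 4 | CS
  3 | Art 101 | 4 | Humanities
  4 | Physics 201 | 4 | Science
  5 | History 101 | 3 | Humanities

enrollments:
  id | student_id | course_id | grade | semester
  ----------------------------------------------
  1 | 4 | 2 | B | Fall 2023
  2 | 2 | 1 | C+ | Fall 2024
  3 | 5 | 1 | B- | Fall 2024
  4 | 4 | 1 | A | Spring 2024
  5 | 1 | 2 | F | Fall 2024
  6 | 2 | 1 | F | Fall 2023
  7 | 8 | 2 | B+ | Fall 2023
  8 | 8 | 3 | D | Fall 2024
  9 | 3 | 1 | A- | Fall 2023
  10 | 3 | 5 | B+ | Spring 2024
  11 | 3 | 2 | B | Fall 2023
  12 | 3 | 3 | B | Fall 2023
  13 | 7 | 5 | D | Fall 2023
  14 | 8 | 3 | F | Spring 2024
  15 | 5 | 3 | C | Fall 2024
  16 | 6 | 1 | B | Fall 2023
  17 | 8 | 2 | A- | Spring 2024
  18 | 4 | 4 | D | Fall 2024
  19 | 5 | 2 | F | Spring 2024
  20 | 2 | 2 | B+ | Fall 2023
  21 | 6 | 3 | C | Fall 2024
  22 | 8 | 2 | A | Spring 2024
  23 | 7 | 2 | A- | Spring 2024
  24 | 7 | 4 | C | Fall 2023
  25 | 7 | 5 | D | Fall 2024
SELECT id, student_id FROM enrollments WHERE student_id IN (SELECT id FROM students WHERE year > 4)

Execution result:
(no rows)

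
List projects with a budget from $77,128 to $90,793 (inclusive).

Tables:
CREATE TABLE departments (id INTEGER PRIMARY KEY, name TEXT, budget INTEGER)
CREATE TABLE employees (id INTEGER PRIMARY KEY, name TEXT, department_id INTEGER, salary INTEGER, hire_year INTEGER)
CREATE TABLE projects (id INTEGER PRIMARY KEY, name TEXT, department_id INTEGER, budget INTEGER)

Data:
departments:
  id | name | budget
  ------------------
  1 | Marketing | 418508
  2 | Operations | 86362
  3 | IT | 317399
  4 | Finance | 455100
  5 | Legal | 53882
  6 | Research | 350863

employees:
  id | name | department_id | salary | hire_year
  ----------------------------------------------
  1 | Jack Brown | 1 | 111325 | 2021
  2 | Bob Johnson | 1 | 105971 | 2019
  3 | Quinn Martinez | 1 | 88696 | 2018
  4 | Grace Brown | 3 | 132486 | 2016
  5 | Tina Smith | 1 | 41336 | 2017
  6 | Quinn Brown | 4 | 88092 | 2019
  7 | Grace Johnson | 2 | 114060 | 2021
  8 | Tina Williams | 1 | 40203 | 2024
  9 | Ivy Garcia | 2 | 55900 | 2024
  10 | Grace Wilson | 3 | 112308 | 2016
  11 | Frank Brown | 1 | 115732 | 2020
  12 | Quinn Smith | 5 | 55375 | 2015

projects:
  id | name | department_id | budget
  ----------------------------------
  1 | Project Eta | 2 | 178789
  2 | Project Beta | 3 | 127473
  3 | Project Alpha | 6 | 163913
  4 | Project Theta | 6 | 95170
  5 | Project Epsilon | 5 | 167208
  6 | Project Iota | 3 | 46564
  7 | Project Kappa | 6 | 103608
SELECT name, budget FROM projects WHERE budget BETWEEN 77128 AND 90793

Execution result:
(no rows)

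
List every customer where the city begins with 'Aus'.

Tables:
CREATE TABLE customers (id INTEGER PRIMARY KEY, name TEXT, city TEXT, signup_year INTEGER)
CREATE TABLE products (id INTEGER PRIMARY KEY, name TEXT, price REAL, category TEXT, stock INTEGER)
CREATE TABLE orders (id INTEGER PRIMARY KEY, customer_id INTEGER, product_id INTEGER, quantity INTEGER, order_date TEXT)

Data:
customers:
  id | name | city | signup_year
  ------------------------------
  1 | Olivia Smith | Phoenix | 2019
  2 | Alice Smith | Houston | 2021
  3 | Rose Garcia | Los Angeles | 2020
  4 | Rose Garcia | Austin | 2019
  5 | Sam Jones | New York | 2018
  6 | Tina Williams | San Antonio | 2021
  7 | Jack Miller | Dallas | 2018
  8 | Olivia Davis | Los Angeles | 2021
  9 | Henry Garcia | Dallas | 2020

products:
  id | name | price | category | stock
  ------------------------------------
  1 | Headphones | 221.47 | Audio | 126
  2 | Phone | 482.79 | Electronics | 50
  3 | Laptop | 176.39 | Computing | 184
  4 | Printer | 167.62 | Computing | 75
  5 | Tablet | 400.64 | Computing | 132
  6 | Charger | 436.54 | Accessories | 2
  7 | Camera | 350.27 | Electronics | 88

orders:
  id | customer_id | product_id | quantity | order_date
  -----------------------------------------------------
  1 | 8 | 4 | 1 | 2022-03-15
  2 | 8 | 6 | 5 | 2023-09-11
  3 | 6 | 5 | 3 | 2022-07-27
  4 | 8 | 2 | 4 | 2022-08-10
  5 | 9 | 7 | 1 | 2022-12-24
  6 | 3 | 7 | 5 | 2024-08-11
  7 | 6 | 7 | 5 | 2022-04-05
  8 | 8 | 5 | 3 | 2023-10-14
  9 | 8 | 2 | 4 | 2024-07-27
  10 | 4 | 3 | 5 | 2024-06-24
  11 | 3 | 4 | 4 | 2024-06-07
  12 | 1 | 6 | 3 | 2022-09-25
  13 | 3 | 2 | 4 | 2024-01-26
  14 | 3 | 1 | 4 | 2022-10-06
SELECT name, city FROM customers WHERE city LIKE 'Aus%'

Execution result:
name | city
Rose Garcia | Austin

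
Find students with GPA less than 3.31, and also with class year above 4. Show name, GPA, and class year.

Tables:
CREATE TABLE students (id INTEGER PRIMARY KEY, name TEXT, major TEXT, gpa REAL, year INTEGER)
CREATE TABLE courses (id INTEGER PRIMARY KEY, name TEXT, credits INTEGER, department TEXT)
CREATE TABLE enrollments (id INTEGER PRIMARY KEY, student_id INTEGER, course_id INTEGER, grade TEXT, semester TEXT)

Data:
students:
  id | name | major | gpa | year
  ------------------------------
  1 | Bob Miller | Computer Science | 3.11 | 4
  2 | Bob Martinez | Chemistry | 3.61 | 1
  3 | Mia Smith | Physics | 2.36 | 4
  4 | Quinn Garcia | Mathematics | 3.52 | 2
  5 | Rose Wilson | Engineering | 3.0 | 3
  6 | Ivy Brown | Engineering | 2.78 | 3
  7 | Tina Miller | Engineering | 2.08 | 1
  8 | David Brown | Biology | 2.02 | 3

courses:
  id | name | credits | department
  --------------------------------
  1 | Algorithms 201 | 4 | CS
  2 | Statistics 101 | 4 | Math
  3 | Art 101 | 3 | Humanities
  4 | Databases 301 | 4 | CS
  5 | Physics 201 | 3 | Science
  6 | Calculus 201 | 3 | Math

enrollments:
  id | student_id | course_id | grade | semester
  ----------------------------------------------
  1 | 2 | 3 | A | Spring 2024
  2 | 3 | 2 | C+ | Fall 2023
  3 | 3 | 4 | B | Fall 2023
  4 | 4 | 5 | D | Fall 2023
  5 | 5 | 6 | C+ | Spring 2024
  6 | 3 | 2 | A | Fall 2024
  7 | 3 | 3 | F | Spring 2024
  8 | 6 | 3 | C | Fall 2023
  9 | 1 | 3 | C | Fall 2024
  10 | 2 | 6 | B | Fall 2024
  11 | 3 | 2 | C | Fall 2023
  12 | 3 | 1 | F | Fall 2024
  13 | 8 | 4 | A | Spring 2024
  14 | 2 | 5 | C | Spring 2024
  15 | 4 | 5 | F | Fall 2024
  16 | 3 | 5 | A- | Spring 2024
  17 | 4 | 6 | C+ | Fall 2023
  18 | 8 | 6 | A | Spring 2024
SELECT name, gpa, year FROM students WHERE gpa < 3.31 AND year > 4

Execution result:
(no rows)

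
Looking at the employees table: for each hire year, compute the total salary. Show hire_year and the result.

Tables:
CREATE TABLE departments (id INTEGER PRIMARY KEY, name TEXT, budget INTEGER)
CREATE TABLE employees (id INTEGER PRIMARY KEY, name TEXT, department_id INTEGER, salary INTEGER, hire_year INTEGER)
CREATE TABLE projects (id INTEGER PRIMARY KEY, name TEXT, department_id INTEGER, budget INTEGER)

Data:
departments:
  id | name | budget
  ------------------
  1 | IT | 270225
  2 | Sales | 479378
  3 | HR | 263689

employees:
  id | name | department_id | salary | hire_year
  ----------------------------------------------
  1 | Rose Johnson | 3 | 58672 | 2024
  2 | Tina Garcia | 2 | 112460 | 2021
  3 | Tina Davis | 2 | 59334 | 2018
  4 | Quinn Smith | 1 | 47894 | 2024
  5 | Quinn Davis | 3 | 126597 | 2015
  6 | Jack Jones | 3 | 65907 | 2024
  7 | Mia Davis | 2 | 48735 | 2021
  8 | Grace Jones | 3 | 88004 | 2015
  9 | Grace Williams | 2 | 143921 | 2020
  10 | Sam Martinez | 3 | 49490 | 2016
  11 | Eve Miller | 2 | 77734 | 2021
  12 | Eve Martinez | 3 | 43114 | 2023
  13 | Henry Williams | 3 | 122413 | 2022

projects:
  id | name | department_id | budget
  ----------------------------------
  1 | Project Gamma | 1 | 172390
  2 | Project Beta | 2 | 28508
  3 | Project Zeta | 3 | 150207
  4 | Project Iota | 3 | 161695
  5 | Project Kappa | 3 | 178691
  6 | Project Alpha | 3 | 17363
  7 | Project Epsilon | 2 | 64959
SELECT hire_year, SUM(salary) AS sum_salary FROM employees GROUP BY hire_year

Execution result:
hire_year | sum_salary
2015 | 214601
2016 | 49490
2018 | 59334
2020 | 143921
2021 | 238929
2022 | 122413
2023 | 43114
2024 | 172473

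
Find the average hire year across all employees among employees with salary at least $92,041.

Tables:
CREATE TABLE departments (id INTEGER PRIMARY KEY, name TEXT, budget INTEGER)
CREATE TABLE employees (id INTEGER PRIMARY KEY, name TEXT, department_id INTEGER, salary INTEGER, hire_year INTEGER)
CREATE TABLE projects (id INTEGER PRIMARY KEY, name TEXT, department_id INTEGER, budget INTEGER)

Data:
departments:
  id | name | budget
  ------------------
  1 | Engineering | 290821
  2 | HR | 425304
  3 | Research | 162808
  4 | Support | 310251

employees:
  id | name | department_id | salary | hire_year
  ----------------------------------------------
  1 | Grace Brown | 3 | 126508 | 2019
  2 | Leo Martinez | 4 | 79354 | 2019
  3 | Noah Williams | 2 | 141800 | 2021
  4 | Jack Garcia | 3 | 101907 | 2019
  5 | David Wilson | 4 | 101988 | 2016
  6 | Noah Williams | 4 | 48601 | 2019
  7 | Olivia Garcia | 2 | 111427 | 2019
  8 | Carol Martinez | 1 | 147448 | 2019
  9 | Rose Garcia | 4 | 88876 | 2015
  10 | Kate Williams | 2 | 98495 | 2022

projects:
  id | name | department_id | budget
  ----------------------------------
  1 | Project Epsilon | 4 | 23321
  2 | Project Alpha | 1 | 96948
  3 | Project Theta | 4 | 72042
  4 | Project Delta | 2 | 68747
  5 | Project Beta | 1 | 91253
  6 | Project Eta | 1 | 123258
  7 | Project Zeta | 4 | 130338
SELECT AVG(hire_year) FROM employees WHERE salary >= 92041

Execution result:
2019.29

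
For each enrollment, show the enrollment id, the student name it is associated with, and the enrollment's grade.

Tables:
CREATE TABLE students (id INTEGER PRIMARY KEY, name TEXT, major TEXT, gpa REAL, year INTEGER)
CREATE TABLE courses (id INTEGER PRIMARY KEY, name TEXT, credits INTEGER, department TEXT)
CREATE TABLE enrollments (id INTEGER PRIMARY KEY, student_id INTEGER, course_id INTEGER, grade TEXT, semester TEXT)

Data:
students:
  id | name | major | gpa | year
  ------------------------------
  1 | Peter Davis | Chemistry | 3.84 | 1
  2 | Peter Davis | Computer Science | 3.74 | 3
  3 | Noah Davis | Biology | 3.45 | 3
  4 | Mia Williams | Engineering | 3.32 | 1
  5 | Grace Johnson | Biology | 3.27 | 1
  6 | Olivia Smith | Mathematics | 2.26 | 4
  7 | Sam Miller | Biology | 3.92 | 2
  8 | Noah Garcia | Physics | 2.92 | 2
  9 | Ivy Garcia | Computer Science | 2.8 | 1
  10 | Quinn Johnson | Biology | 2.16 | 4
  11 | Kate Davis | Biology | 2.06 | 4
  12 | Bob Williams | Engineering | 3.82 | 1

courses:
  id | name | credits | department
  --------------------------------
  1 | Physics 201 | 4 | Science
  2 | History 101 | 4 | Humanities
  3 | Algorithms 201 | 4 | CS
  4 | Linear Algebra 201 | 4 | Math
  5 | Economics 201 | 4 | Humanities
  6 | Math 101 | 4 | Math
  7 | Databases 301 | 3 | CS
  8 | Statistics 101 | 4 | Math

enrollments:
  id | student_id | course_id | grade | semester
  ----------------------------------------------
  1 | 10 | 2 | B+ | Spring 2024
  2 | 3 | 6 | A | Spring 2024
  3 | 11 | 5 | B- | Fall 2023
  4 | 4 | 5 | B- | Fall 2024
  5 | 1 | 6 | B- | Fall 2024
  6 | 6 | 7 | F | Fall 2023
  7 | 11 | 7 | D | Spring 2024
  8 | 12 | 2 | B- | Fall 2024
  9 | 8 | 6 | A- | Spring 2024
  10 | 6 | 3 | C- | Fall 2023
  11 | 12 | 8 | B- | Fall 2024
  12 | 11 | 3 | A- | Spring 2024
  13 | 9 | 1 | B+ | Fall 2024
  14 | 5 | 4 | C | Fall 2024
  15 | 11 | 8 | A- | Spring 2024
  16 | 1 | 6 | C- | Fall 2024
SELECT c.id, p.name AS student, c.grade FROM enrollments c JOIN students p ON c.student_id = p.id

Execution result:
id | student | grade
1 | Quinn Johnson | B+
2 | Noah Davis | A
3 | Kate Davis | B-
4 | Mia Williams | B-
5 | Peter Davis | B-
6 | Olivia Smith | F
7 | Kate Davis | D
8 | Bob Williams | B-
9 | Noah Garcia | A-
10 | Olivia Smith | C-
11 | Bob Williams | B-
12 | Kate Davis | A-
13 | Ivy Garcia | B+
14 | Grace Johnson | C
15 | Kate Davis | A-
16 | Peter Davis | C-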